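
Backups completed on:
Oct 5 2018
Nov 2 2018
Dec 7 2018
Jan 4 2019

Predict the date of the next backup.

These are Fridays at 28- or 35-day spacing (28, 35, 28).
The pattern: 1st Friday of the month.
February 2019 — 1st Friday is Feb 1 2019.

Feb 1 2019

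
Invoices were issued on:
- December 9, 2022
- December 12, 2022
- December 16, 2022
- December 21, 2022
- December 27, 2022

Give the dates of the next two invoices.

January 3, 2023; January 11, 2023

Intervals are 3, 4, 5, 6 days — an arithmetic progression with common difference 1.
Next gap: 7 days. December 27, 2022 + 7 days = January 3, 2023.
Next gap: 8 days. January 3, 2023 + 8 days = January 11, 2023.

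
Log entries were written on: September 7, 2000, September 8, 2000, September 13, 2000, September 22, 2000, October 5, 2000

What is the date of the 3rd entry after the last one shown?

Gaps: 1, 5, 9, 13 days — each gap is 4 larger than the previous one.
Next gap: 17 days. October 5, 2000 + 17 days = October 22, 2000.
Next gap: 21 days. October 22, 2000 + 21 days = November 12, 2000.
Next gap: 25 days. November 12, 2000 + 25 days = December 7, 2000.

December 7, 2000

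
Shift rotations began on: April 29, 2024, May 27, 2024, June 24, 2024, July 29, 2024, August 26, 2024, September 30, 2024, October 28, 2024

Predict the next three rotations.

All Mondays; the gaps (28, 28, 35, 28, 35, 28) vary with month length.
This is the last Monday of each month.
Last Monday of November 2024: November 25, 2024.
Last Monday of December 2024: December 30, 2024.
Last Monday of January 2025: January 27, 2025.

November 25, 2024; December 30, 2024; January 27, 2025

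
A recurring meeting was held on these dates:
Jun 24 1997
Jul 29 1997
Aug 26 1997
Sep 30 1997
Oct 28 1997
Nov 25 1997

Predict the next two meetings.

These are Tuesdays with 35, 28, 35, 28, 28-day gaps.
Each is the final Tuesday of its month — Jul 29 1997 is past the 28th, so '4th Tuesday' doesn't fit.
Last Tuesday of December 1997: Dec 30 1997.
Last Tuesday of January 1998: Jan 27 1998.

Dec 30 1997, Jan 27 1998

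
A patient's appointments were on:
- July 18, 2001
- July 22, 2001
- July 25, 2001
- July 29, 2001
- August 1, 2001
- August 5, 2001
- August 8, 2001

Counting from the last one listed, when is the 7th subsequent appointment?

September 2, 2001

Every event lands on a Wednesday or Sunday (gaps cycle 4, 3, 4, 3, 4, 3).
So the schedule is: every Wednesday and Sunday.
Next Sunday: August 12, 2001.
Next Wednesday: August 15, 2001.
Next Sunday: August 19, 2001.
The following Wednesday is August 22, 2001.
Next Sunday: August 26, 2001.
Next Wednesday: August 29, 2001.
Next Sunday: September 2, 2001.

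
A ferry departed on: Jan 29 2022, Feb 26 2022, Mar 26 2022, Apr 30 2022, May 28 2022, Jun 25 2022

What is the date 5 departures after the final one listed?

Nov 26 2022

Every date is a Saturday; gaps 28, 28, 35, 28, 28 days.
Each is the last Saturday of its month (at least one falls on the 29th or later, ruling out '4th Saturday').
July 2022 ends with Saturday Jul 30 2022.
Last Saturday of August 2022: Aug 27 2022.
September 2022 ends with Saturday Sep 24 2022.
Last Saturday of October 2022: Oct 29 2022.
Last Saturday of November 2022: Nov 26 2022.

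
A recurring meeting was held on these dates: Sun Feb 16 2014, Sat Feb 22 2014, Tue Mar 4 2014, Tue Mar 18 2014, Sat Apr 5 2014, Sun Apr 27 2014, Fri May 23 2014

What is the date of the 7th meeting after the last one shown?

Fri Mar 13 2015

Gaps: 6, 10, 14, 18, 22, 26 days — each gap is 4 larger than the previous one.
Next gap: 30 days. Fri May 23 2014 + 30 days = Sun Jun 22 2014.
Next gap: 34 days. Sun Jun 22 2014 + 34 days = Sat Jul 26 2014.
Next gap: 38 days. Sat Jul 26 2014 + 38 days = Tue Sep 2 2014.
Next gap: 42 days. Tue Sep 2 2014 + 42 days = Tue Oct 14 2014.
Next gap: 46 days. Tue Oct 14 2014 + 46 days = Sat Nov 29 2014.
Next gap: 50 days. Sat Nov 29 2014 + 50 days = Sun Jan 18 2015.
Next gap: 54 days. Sun Jan 18 2015 + 54 days = Fri Mar 13 2015.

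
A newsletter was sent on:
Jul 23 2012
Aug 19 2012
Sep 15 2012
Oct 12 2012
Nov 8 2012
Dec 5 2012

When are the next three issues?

The spacing is 27, 27, 27, 27, 27 days — always 27 days.
Dec 5 2012 + 27 days = Jan 1 2013.
Jan 1 2013 + 27 days = Jan 28 2013.
Jan 28 2013 + 27 days = Feb 24 2013.

Jan 1 2013, Jan 28 2013, Feb 24 2013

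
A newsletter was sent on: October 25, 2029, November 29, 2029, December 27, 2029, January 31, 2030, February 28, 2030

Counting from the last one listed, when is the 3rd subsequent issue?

Every date is a Thursday; gaps 35, 28, 35, 28 days.
Each is the last Thursday of its month (at least one falls on the 29th or later, ruling out '4th Thursday').
March 2030 ends with Thursday March 28, 2030.
Last Thursday of April 2030: April 25, 2030.
Last Thursday of May 2030: May 30, 2030.

May 30, 2030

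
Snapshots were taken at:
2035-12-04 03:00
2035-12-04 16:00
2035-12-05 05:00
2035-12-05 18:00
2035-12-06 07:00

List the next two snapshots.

The interval is a steady 13 hours (13, 13, 13, 13).
2035-12-06 07:00 + 13 h = 2035-12-06 20:00.
2035-12-06 20:00 + 13 h = 2035-12-07 09:00.

2035-12-06 20:00, 2035-12-07 09:00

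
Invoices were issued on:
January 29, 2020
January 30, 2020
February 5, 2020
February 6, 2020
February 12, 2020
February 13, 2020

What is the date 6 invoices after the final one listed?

Every event lands on a Wednesday or Thursday (gaps cycle 1, 6, 1, 6, 1).
So the schedule is: every Wednesday and Thursday.
The following Wednesday is February 19, 2020.
Next Thursday: February 20, 2020.
The following Wednesday is February 26, 2020.
The following Thursday is February 27, 2020.
The following Wednesday is March 4, 2020.
Next Thursday: March 5, 2020.

March 5, 2020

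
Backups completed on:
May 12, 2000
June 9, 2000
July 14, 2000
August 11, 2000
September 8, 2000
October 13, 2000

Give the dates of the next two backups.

These are Fridays at 28- or 35-day spacing (28, 35, 28, 28, 35).
The pattern: 2nd Friday of the month.
2nd Friday of November 2000: November 10, 2000.
2nd Friday of December 2000: December 8, 2000.

November 10, 2000; December 8, 2000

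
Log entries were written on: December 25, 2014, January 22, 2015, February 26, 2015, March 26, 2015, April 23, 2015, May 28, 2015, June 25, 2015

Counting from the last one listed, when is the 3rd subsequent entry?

Gaps: 28, 35, 28, 28, 35, 28 days — a mix of 28 and 35. Every date is a Thursday.
Each is the 4th Thursday of its month.
July 2015 — 4th Thursday is July 23, 2015.
August 2015 — 4th Thursday is August 27, 2015.
September 2015 — 4th Thursday is September 24, 2015.

September 24, 2015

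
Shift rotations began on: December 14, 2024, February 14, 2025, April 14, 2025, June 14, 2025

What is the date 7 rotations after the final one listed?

August 14, 2026

Gaps: 62, 59, 61 days — not constant. Every event is on the 14th of the month.
Pattern: the 14th of every 2 months.
Next: August 2025 → August 14, 2025.
Next: October 2025 → October 14, 2025.
December 2025: December 14, 2025.
Next: February 2026 → February 14, 2026.
Next: April 2026 → April 14, 2026.
Next: June 2026 → June 14, 2026.
August 2026: August 14, 2026.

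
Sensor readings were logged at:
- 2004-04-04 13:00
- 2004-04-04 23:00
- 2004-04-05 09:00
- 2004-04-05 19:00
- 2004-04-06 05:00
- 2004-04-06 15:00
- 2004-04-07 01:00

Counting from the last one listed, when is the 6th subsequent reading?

2004-04-09 13:00

The interval is a steady 10 hours (10, 10, 10, 10, 10, 10).
2004-04-07 01:00 + 10 h = 2004-04-07 11:00.
2004-04-07 11:00 + 10 h = 2004-04-07 21:00.
2004-04-07 21:00 + 10 h = 2004-04-08 07:00.
2004-04-08 07:00 + 10 h = 2004-04-08 17:00.
2004-04-08 17:00 + 10 h = 2004-04-09 03:00.
2004-04-09 03:00 + 10 h = 2004-04-09 13:00.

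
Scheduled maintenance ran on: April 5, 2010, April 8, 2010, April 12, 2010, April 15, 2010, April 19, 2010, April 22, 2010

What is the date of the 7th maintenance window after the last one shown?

May 17, 2010

Every event lands on a Monday or Thursday (gaps cycle 3, 4, 3, 4, 3).
So the schedule is: every Monday and Thursday.
Next Monday: April 26, 2010.
Next Thursday: April 29, 2010.
The following Monday is May 3, 2010.
Next Thursday: May 6, 2010.
Next Monday: May 10, 2010.
The following Thursday is May 13, 2010.
Next Monday: May 17, 2010.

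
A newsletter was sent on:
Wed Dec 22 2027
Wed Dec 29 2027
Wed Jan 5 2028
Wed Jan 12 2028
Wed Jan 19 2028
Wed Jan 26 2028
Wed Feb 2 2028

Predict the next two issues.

Wed Feb 9 2028, Wed Feb 16 2028

Gaps between consecutive events: 7, 7, 7, 7, 7, 7 days — a constant 7-day interval.
Wed Feb 2 2028 + 7 days = Wed Feb 9 2028.
Wed Feb 9 2028 + 7 days = Wed Feb 16 2028.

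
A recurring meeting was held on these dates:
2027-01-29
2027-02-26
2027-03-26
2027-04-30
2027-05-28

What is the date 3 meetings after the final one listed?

These are Fridays with 28, 28, 35, 28-day gaps.
Each is the final Friday of its month — 2027-01-29 is past the 28th, so '4th Friday' doesn't fit.
Last Friday of June 2027: 2027-06-25.
July 2027 ends with Friday 2027-07-30.
Last Friday of August 2027: 2027-08-27.

2027-08-27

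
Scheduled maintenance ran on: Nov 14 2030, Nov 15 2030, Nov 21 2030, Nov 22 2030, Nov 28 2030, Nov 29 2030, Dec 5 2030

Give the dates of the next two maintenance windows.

The gap pattern 1, 6, 1, 6, 1, 6 repeats every 2 events.
These are the Thursdays and Fridays of each week.
Next Friday: Dec 6 2030.
The following Thursday is Dec 12 2030.

Dec 6 2030, Dec 12 2030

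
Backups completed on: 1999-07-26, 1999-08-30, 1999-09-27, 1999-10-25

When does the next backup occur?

1999-11-29

These are Mondays with 35, 28, 28-day gaps.
Each is the final Monday of its month — 1999-08-30 is past the 28th, so '4th Monday' doesn't fit.
Last Monday of November 1999: 1999-11-29.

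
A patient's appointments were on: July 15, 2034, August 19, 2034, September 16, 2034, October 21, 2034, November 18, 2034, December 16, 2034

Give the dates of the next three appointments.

All dates are Saturdays, 35, 28, 35, 28, 28 days apart.
Specifically, the 3rd Saturday of each month.
January 2035 — 3rd Saturday is January 20, 2035.
3rd Saturday of February 2035: February 17, 2035.
3rd Saturday of March 2035: March 17, 2035.

January 20, 2035; February 17, 2035; March 17, 2035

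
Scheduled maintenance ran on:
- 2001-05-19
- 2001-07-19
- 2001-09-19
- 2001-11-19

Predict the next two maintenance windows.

2002-01-19, 2002-03-19

The day-of-month is always 19 (61, 62, 61 days between events).
So this recurs on the 19th of every 2 months.
January 2002: 2002-01-19.
Next: March 2002 → 2002-03-19.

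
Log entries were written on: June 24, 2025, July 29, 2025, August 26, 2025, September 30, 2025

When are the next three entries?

October 28, 2025; November 25, 2025; December 30, 2025

All Tuesdays; the gaps (35, 28, 35) vary with month length.
This is the last Tuesday of each month.
Last Tuesday of October 2025: October 28, 2025.
Last Tuesday of November 2025: November 25, 2025.
December 2025 ends with Tuesday December 30, 2025.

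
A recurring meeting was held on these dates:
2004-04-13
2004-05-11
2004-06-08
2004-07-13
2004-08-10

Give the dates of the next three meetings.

2004-09-14, 2004-10-12, 2004-11-09

Gaps: 28, 28, 35, 28 days — a mix of 28 and 35. Every date is a Tuesday.
Each is the 2nd Tuesday of its month.
2nd Tuesday of September 2004: 2004-09-14.
2nd Tuesday of October 2004: 2004-10-12.
2nd Tuesday of November 2004: 2004-11-09.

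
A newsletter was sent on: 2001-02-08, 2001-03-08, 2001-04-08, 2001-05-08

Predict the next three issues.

2001-06-08, 2001-07-08, 2001-08-08

Each date is the 8th; the gaps (28, 31, 30) track the month lengths.
The rule is the 8th of each month.
Next: June 2001 → 2001-06-08.
July 2001: 2001-07-08.
Next: August 2001 → 2001-08-08.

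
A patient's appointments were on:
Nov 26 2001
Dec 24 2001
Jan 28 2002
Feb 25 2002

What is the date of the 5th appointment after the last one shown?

All dates are Mondays, 28, 35, 28 days apart.
Specifically, the 4th Monday of each month.
March 2002 — 4th Monday is Mar 25 2002.
4th Monday of April 2002: Apr 22 2002.
May 2002 — 4th Monday is May 27 2002.
4th Monday of June 2002: Jun 24 2002.
4th Monday of July 2002: Jul 22 2002.

Jul 22 2002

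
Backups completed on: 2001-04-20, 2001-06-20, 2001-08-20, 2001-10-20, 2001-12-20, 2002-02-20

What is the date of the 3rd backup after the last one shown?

Each date is the 20th; the gaps (61, 61, 61, 61, 62) track the month lengths.
The rule is the 20th of every 2 months.
Next: April 2002 → 2002-04-20.
June 2002: 2002-06-20.
Next: August 2002 → 2002-08-20.

2002-08-20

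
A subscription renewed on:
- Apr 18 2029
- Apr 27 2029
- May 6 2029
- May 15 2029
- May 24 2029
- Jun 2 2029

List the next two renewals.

Gaps between consecutive events: 9, 9, 9, 9, 9 days — a constant 9-day interval.
Jun 2 2029 + 9 days = Jun 11 2029.
Jun 11 2029 + 9 days = Jun 20 2029.

Jun 11 2029, Jun 20 2029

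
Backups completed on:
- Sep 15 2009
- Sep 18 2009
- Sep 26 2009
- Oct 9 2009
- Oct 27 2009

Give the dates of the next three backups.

Gaps: 3, 8, 13, 18 days — each gap is 5 larger than the previous one.
Next gap: 23 days. Oct 27 2009 + 23 days = Nov 19 2009.
Next gap: 28 days. Nov 19 2009 + 28 days = Dec 17 2009.
Next gap: 33 days. Dec 17 2009 + 33 days = Jan 19 2010.

Nov 19 2009, Dec 17 2009, Jan 19 2010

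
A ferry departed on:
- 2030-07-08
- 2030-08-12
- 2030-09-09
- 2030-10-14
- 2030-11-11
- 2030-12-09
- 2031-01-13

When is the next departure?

Gaps: 35, 28, 35, 28, 28, 35 days — a mix of 28 and 35. Every date is a Monday.
Each is the 2nd Monday of its month.
2nd Monday of February 2031: 2031-02-10.

2031-02-10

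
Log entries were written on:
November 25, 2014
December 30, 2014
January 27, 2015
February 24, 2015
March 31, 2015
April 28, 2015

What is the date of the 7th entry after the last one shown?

All Tuesdays; the gaps (35, 28, 28, 35, 28) vary with month length.
This is the last Tuesday of each month.
Last Tuesday of May 2015: May 26, 2015.
June 2015 ends with Tuesday June 30, 2015.
July 2015 ends with Tuesday July 28, 2015.
Last Tuesday of August 2015: August 25, 2015.
September 2015 ends with Tuesday September 29, 2015.
Last Tuesday of October 2015: October 27, 2015.
Last Tuesday of November 2015: November 24, 2015.

November 24, 2015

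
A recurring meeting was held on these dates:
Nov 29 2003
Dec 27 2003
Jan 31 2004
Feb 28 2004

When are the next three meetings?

These are Saturdays with 28, 35, 28-day gaps.
Each is the final Saturday of its month — Nov 29 2003 is past the 28th, so '4th Saturday' doesn't fit.
Last Saturday of March 2004: Mar 27 2004.
Last Saturday of April 2004: Apr 24 2004.
May 2004 ends with Saturday May 29 2004.

Mar 27 2004, Apr 24 2004, May 29 2004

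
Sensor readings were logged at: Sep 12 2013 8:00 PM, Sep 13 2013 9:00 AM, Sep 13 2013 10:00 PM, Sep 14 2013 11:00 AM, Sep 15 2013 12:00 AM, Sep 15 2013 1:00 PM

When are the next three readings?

Spacing: 13, 13, 13, 13, 13 h — constant 13 h.
Sep 15 2013 1:00 PM + 13 h = Sep 16 2013 2:00 AM.
Sep 16 2013 2:00 AM + 13 h = Sep 16 2013 3:00 PM.
Sep 16 2013 3:00 PM + 13 h = Sep 17 2013 4:00 AM.

Sep 16 2013 2:00 AM, Sep 16 2013 3:00 PM, Sep 17 2013 4:00 AM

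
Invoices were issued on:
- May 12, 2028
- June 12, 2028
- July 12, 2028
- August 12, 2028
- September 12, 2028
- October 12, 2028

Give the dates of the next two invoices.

November 12, 2028; December 12, 2028

Each date is the 12th; the gaps (31, 30, 31, 31, 30) track the month lengths.
The rule is the 12th of each month.
November 2028: November 12, 2028.
December 2028: December 12, 2028.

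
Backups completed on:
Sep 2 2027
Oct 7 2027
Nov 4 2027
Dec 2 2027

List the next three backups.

All dates are Thursdays, 35, 28, 28 days apart.
Specifically, the 1st Thursday of each month.
January 2028 — 1st Thursday is Jan 6 2028.
1st Thursday of February 2028: Feb 3 2028.
1st Thursday of March 2028: Mar 2 2028.

Jan 6 2028, Feb 3 2028, Mar 2 2028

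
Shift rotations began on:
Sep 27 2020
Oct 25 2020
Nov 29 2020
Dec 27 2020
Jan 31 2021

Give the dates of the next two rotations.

Feb 28 2021, Mar 28 2021

All Sundays; the gaps (28, 35, 28, 35) vary with month length.
This is the last Sunday of each month.
Last Sunday of February 2021: Feb 28 2021.
Last Sunday of March 2021: Mar 28 2021.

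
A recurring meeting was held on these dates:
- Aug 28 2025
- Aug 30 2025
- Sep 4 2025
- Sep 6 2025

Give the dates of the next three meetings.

Sep 11 2025, Sep 13 2025, Sep 18 2025

Gaps: 2, 5, 2 days — not constant, but cyclic with period 2.
The events fall on every Thursday and Saturday.
Next Thursday: Sep 11 2025.
Next Saturday: Sep 13 2025.
The following Thursday is Sep 18 2025.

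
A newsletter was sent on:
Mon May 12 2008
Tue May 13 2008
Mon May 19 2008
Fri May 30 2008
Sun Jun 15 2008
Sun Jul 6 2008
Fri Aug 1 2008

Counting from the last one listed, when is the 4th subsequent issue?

Fri Jan 2 2009

The spacing grows by 5 each time: 1, 6, 11, 16, 21, 26 days.
Next gap: 31 days. Fri Aug 1 2008 + 31 days = Mon Sep 1 2008.
Next gap: 36 days. Mon Sep 1 2008 + 36 days = Tue Oct 7 2008.
Next gap: 41 days. Tue Oct 7 2008 + 41 days = Mon Nov 17 2008.
Next gap: 46 days. Mon Nov 17 2008 + 46 days = Fri Jan 2 2009.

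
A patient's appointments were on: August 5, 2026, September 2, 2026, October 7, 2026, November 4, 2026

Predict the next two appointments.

These are Wednesdays at 28- or 35-day spacing (28, 35, 28).
The pattern: 1st Wednesday of the month.
December 2026 — 1st Wednesday is December 2, 2026.
January 2027 — 1st Wednesday is January 6, 2027.

December 2, 2026; January 6, 2027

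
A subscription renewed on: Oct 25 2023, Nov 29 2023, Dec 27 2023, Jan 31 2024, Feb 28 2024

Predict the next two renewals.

These are Wednesdays with 35, 28, 35, 28-day gaps.
Each is the final Wednesday of its month — Nov 29 2023 is past the 28th, so '4th Wednesday' doesn't fit.
March 2024 ends with Wednesday Mar 27 2024.
April 2024 ends with Wednesday Apr 24 2024.

Mar 27 2024, Apr 24 2024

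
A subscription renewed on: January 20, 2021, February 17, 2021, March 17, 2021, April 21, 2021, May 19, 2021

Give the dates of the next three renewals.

Gaps: 28, 28, 35, 28 days — a mix of 28 and 35. Every date is a Wednesday.
Each is the 3rd Wednesday of its month.
3rd Wednesday of June 2021: June 16, 2021.
3rd Wednesday of July 2021: July 21, 2021.
3rd Wednesday of August 2021: August 18, 2021.

June 16, 2021; July 21, 2021; August 18, 2021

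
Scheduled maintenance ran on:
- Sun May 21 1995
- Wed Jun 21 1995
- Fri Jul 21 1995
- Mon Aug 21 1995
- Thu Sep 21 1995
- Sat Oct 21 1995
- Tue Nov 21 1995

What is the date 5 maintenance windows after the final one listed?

The day-of-month is always 21 (31, 30, 31, 31, 30, 31 days between events).
So this recurs on the 21st of each month.
December 1995: Thu Dec 21 1995.
Next: January 1996 → Sun Jan 21 1996.
Next: February 1996 → Wed Feb 21 1996.
Next: March 1996 → Thu Mar 21 1996.
April 1996: Sun Apr 21 1996.

Sun Apr 21 1996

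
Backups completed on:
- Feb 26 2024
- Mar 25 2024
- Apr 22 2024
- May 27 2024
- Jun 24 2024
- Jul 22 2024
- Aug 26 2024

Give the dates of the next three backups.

All dates are Mondays, 28, 28, 35, 28, 28, 35 days apart.
Specifically, the 4th Monday of each month.
September 2024 — 4th Monday is Sep 23 2024.
October 2024 — 4th Monday is Oct 28 2024.
4th Monday of November 2024: Nov 25 2024.

Sep 23 2024, Oct 28 2024, Nov 25 2024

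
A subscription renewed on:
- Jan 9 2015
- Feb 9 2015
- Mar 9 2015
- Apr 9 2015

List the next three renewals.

May 9 2015, Jun 9 2015, Jul 9 2015

The day-of-month is always 9 (31, 28, 31 days between events).
So this recurs on the 9th of each month.
May 2015: May 9 2015.
June 2015: Jun 9 2015.
Next: July 2015 → Jul 9 2015.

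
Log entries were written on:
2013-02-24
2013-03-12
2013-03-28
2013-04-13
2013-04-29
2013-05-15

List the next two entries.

Gaps between consecutive events: 16, 16, 16, 16, 16 days — a constant 16-day interval.
2013-05-15 + 16 days = 2013-05-31.
2013-05-31 + 16 days = 2013-06-16.

2013-05-31, 2013-06-16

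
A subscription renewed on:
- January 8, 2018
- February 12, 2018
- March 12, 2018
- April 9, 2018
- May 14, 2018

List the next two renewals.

All dates are Mondays, 35, 28, 28, 35 days apart.
Specifically, the 2nd Monday of each month.
June 2018 — 2nd Monday is June 11, 2018.
July 2018 — 2nd Monday is July 9, 2018.

June 11, 2018; July 9, 2018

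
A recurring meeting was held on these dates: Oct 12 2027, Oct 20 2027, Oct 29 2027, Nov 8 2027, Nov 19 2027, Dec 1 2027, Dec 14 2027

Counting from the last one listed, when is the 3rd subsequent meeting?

Jan 28 2028

Intervals are 8, 9, 10, 11, 12, 13 days — an arithmetic progression with common difference 1.
Next gap: 14 days. Dec 14 2027 + 14 days = Dec 28 2027.
Next gap: 15 days. Dec 28 2027 + 15 days = Jan 12 2028.
Next gap: 16 days. Jan 12 2028 + 16 days = Jan 28 2028.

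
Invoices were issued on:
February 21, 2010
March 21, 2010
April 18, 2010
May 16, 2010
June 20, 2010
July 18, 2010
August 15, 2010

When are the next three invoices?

September 19, 2010; October 17, 2010; November 21, 2010

All dates are Sundays, 28, 28, 28, 35, 28, 28 days apart.
Specifically, the 3rd Sunday of each month.
September 2010 — 3rd Sunday is September 19, 2010.
3rd Sunday of October 2010: October 17, 2010.
3rd Sunday of November 2010: November 21, 2010.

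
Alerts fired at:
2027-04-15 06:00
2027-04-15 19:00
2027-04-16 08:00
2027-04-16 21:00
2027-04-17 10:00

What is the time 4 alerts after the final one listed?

2027-04-19 14:00

Gaps: 13, 13, 13, 13 hours — each event is 13 hours after the previous one.
2027-04-17 10:00 + 13 h = 2027-04-17 23:00.
2027-04-17 23:00 + 13 h = 2027-04-18 12:00.
2027-04-18 12:00 + 13 h = 2027-04-19 01:00.
2027-04-19 01:00 + 13 h = 2027-04-19 14:00.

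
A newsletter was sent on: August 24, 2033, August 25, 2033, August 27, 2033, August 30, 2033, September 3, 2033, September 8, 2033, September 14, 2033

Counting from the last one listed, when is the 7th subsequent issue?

November 23, 2033

The spacing grows by 1 each time: 1, 2, 3, 4, 5, 6 days.
Next gap: 7 days. September 14, 2033 + 7 days = September 21, 2033.
Next gap: 8 days. September 21, 2033 + 8 days = September 29, 2033.
Next gap: 9 days. September 29, 2033 + 9 days = October 8, 2033.
Next gap: 10 days. October 8, 2033 + 10 days = October 18, 2033.
Next gap: 11 days. October 18, 2033 + 11 days = October 29, 2033.
Next gap: 12 days. October 29, 2033 + 12 days = November 10, 2033.
Next gap: 13 days. November 10, 2033 + 13 days = November 23, 2033.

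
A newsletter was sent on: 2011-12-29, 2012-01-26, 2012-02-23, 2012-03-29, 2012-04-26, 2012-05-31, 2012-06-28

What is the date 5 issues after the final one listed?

Every date is a Thursday; gaps 28, 28, 35, 28, 35, 28 days.
Each is the last Thursday of its month (at least one falls on the 29th or later, ruling out '4th Thursday').
Last Thursday of July 2012: 2012-07-26.
August 2012 ends with Thursday 2012-08-30.
Last Thursday of September 2012: 2012-09-27.
Last Thursday of October 2012: 2012-10-25.
Last Thursday of November 2012: 2012-11-29.

2012-11-29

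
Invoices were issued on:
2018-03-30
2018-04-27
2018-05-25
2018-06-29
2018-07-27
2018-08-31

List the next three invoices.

2018-09-28, 2018-10-26, 2018-11-30

All Fridays; the gaps (28, 28, 35, 28, 35) vary with month length.
This is the last Friday of each month.
Last Friday of September 2018: 2018-09-28.
October 2018 ends with Friday 2018-10-26.
November 2018 ends with Friday 2018-11-30.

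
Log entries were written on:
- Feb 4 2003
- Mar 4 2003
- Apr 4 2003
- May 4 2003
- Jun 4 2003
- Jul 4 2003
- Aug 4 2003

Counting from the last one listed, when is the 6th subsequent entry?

Feb 4 2004

Gaps: 28, 31, 30, 31, 30, 31 days — not constant. Every event is on the 4th of the month.
Pattern: the 4th of each month.
Next: September 2003 → Sep 4 2003.
Next: October 2003 → Oct 4 2003.
November 2003: Nov 4 2003.
Next: December 2003 → Dec 4 2003.
January 2004: Jan 4 2004.
Next: February 2004 → Feb 4 2004.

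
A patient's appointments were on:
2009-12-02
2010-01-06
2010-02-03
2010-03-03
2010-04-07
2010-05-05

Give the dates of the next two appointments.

Gaps: 35, 28, 28, 35, 28 days — a mix of 28 and 35. Every date is a Wednesday.
Each is the 1st Wednesday of its month.
June 2010 — 1st Wednesday is 2010-06-02.
1st Wednesday of July 2010: 2010-07-07.

2010-06-02, 2010-07-07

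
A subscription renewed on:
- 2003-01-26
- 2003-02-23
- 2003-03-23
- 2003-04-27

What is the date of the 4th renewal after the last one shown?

All dates are Sundays, 28, 28, 35 days apart.
Specifically, the 4th Sunday of each month.
May 2003 — 4th Sunday is 2003-05-25.
4th Sunday of June 2003: 2003-06-22.
4th Sunday of July 2003: 2003-07-27.
August 2003 — 4th Sunday is 2003-08-24.

2003-08-24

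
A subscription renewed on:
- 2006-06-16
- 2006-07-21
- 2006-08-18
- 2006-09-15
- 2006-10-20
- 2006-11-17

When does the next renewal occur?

All dates are Fridays, 35, 28, 28, 35, 28 days apart.
Specifically, the 3rd Friday of each month.
3rd Friday of December 2006: 2006-12-15.

2006-12-15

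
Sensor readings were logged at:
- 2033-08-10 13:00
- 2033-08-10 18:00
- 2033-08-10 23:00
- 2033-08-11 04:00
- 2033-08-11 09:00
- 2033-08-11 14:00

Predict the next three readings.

Spacing: 5, 5, 5, 5, 5 h — constant 5 h.
2033-08-11 14:00 + 5 h = 2033-08-11 19:00.
2033-08-11 19:00 + 5 h = 2033-08-12 00:00.
2033-08-12 00:00 + 5 h = 2033-08-12 05:00.

2033-08-11 19:00, 2033-08-12 00:00, 2033-08-12 05:00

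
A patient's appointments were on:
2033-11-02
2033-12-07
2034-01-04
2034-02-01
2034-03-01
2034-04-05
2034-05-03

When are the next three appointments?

These are Wednesdays at 28- or 35-day spacing (35, 28, 28, 28, 35, 28).
The pattern: 1st Wednesday of the month.
1st Wednesday of June 2034: 2034-06-07.
July 2034 — 1st Wednesday is 2034-07-05.
August 2034 — 1st Wednesday is 2034-08-02.

2034-06-07, 2034-07-05, 2034-08-02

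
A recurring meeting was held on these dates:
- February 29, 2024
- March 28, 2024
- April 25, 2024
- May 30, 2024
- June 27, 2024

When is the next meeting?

July 25, 2024

These are Thursdays with 28, 28, 35, 28-day gaps.
Each is the final Thursday of its month — February 29, 2024 is past the 28th, so '4th Thursday' doesn't fit.
July 2024 ends with Thursday July 25, 2024.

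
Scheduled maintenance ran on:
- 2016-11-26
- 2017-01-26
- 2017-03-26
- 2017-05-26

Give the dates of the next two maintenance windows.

The day-of-month is always 26 (61, 59, 61 days between events).
So this recurs on the 26th of every 2 months.
Next: July 2017 → 2017-07-26.
Next: September 2017 → 2017-09-26.

2017-07-26, 2017-09-26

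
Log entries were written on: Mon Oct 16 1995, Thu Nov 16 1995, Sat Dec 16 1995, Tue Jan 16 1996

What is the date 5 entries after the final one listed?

The day-of-month is always 16 (31, 30, 31 days between events).
So this recurs on the 16th of each month.
February 1996: Fri Feb 16 1996.
March 1996: Sat Mar 16 1996.
April 1996: Tue Apr 16 1996.
Next: May 1996 → Thu May 16 1996.
June 1996: Sun Jun 16 1996.

Sun Jun 16 1996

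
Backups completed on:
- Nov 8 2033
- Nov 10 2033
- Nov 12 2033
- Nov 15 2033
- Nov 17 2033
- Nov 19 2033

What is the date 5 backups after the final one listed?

Dec 1 2033

Gaps: 2, 2, 3, 2, 2 days — not constant, but cyclic with period 3.
The events fall on every Tuesday, Thursday and Saturday.
Next Tuesday: Nov 22 2033.
The following Thursday is Nov 24 2033.
The following Saturday is Nov 26 2033.
The following Tuesday is Nov 29 2033.
The following Thursday is Dec 1 2033.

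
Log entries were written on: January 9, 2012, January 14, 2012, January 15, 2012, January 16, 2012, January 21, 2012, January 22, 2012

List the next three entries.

The gap pattern 5, 1, 1, 5, 1 repeats every 3 events.
These are the Mondays, Saturdays and Sundays of each week.
The following Monday is January 23, 2012.
Next Saturday: January 28, 2012.
The following Sunday is January 29, 2012.

January 23, 2012; January 28, 2012; January 29, 2012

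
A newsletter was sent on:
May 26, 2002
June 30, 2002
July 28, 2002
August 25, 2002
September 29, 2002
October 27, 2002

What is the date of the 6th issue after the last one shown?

April 27, 2003

All Sundays; the gaps (35, 28, 28, 35, 28) vary with month length.
This is the last Sunday of each month.
November 2002 ends with Sunday November 24, 2002.
December 2002 ends with Sunday December 29, 2002.
January 2003 ends with Sunday January 26, 2003.
Last Sunday of February 2003: February 23, 2003.
Last Sunday of March 2003: March 30, 2003.
April 2003 ends with Sunday April 27, 2003.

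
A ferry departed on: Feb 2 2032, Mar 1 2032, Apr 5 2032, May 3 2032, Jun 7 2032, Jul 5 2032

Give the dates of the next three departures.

Aug 2 2032, Sep 6 2032, Oct 4 2032

Gaps: 28, 35, 28, 35, 28 days — a mix of 28 and 35. Every date is a Monday.
Each is the 1st Monday of its month.
1st Monday of August 2032: Aug 2 2032.
1st Monday of September 2032: Sep 6 2032.
October 2032 — 1st Monday is Oct 4 2032.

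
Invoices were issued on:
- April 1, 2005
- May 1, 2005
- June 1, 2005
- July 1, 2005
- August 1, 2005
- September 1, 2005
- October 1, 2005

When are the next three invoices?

Each date is the 1st; the gaps (30, 31, 30, 31, 31, 30) track the month lengths.
The rule is the 1st of each month.
November 2005: November 1, 2005.
Next: December 2005 → December 1, 2005.
Next: January 2006 → January 1, 2006.

November 1, 2005; December 1, 2005; January 1, 2006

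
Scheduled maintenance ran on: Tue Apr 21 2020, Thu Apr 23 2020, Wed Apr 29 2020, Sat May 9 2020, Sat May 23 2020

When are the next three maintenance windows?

Wed Jun 10 2020, Thu Jul 2 2020, Tue Jul 28 2020

Intervals are 2, 6, 10, 14 days — an arithmetic progression with common difference 4.
Next gap: 18 days. Sat May 23 2020 + 18 days = Wed Jun 10 2020.
Next gap: 22 days. Wed Jun 10 2020 + 22 days = Thu Jul 2 2020.
Next gap: 26 days. Thu Jul 2 2020 + 26 days = Tue Jul 28 2020.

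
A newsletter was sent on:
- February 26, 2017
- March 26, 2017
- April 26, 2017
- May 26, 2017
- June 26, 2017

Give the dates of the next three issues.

Each date is the 26th; the gaps (28, 31, 30, 31) track the month lengths.
The rule is the 26th of each month.
Next: July 2017 → July 26, 2017.
Next: August 2017 → August 26, 2017.
Next: September 2017 → September 26, 2017.

July 26, 2017; August 26, 2017; September 26, 2017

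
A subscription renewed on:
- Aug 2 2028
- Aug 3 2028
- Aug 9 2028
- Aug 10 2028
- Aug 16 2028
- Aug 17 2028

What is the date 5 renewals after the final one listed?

Sep 6 2028

The gap pattern 1, 6, 1, 6, 1 repeats every 2 events.
These are the Wednesdays and Thursdays of each week.
The following Wednesday is Aug 23 2028.
Next Thursday: Aug 24 2028.
Next Wednesday: Aug 30 2028.
The following Thursday is Aug 31 2028.
Next Wednesday: Sep 6 2028.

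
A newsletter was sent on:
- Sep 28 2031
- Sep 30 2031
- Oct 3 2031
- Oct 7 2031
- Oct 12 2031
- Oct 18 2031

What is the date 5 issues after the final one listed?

Dec 2 2031

Gaps: 2, 3, 4, 5, 6 days — each gap is 1 larger than the previous one.
Next gap: 7 days. Oct 18 2031 + 7 days = Oct 25 2031.
Next gap: 8 days. Oct 25 2031 + 8 days = Nov 2 2031.
Next gap: 9 days. Nov 2 2031 + 9 days = Nov 11 2031.
Next gap: 10 days. Nov 11 2031 + 10 days = Nov 21 2031.
Next gap: 11 days. Nov 21 2031 + 11 days = Dec 2 2031.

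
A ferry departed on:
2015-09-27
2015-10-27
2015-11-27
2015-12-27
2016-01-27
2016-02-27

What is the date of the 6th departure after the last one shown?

2016-08-27

Gaps: 30, 31, 30, 31, 31 days — not constant. Every event is on the 27th of the month.
Pattern: the 27th of each month.
Next: March 2016 → 2016-03-27.
Next: April 2016 → 2016-04-27.
May 2016: 2016-05-27.
June 2016: 2016-06-27.
Next: July 2016 → 2016-07-27.
August 2016: 2016-08-27.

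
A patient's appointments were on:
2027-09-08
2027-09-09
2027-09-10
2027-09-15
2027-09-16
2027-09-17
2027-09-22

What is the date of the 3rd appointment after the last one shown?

Gaps: 1, 1, 5, 1, 1, 5 days — not constant, but cyclic with period 3.
The events fall on every Wednesday, Thursday and Friday.
Next Thursday: 2027-09-23.
Next Friday: 2027-09-24.
The following Wednesday is 2027-09-29.

2027-09-29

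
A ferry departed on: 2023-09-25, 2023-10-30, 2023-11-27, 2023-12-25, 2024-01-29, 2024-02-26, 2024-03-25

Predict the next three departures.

2024-04-29, 2024-05-27, 2024-06-24

These are Mondays with 35, 28, 28, 35, 28, 28-day gaps.
Each is the final Monday of its month — 2023-10-30 is past the 28th, so '4th Monday' doesn't fit.
April 2024 ends with Monday 2024-04-29.
Last Monday of May 2024: 2024-05-27.
Last Monday of June 2024: 2024-06-24.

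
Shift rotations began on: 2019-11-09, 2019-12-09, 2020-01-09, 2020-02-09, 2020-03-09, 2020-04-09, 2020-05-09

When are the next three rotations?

2020-06-09, 2020-07-09, 2020-08-09

Each date is the 9th; the gaps (30, 31, 31, 29, 31, 30) track the month lengths.
The rule is the 9th of each month.
Next: June 2020 → 2020-06-09.
Next: July 2020 → 2020-07-09.
Next: August 2020 → 2020-08-09.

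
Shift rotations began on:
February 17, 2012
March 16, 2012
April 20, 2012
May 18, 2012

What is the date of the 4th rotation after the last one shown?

These are Fridays at 28- or 35-day spacing (28, 35, 28).
The pattern: 3rd Friday of the month.
3rd Friday of June 2012: June 15, 2012.
July 2012 — 3rd Friday is July 20, 2012.
3rd Friday of August 2012: August 17, 2012.
3rd Friday of September 2012: September 21, 2012.

September 21, 2012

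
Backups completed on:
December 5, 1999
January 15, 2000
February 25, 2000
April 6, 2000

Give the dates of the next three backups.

Every event comes 41 days after the last (41, 41, 41).
April 6, 2000 + 41 days = May 17, 2000.
May 17, 2000 + 41 days = June 27, 2000.
June 27, 2000 + 41 days = August 7, 2000.

May 17, 2000; June 27, 2000; August 7, 2000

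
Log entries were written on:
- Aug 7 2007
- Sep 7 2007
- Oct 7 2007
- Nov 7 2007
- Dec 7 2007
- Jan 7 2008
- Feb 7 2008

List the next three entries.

Mar 7 2008, Apr 7 2008, May 7 2008

Each date is the 7th; the gaps (31, 30, 31, 30, 31, 31) track the month lengths.
The rule is the 7th of each month.
March 2008: Mar 7 2008.
Next: April 2008 → Apr 7 2008.
Next: May 2008 → May 7 2008.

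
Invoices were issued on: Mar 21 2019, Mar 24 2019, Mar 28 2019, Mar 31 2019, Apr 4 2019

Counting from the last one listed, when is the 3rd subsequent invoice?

Apr 14 2019

The gap pattern 3, 4, 3, 4 repeats every 2 events.
These are the Thursdays and Sundays of each week.
Next Sunday: Apr 7 2019.
The following Thursday is Apr 11 2019.
The following Sunday is Apr 14 2019.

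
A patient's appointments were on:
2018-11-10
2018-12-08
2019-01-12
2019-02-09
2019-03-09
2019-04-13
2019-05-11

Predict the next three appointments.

2019-06-08, 2019-07-13, 2019-08-10

All dates are Saturdays, 28, 35, 28, 28, 35, 28 days apart.
Specifically, the 2nd Saturday of each month.
June 2019 — 2nd Saturday is 2019-06-08.
2nd Saturday of July 2019: 2019-07-13.
August 2019 — 2nd Saturday is 2019-08-10.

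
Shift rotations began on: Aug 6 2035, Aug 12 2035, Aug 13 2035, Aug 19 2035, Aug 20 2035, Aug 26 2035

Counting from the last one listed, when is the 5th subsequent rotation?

Every event lands on a Monday or Sunday (gaps cycle 6, 1, 6, 1, 6).
So the schedule is: every Monday and Sunday.
Next Monday: Aug 27 2035.
Next Sunday: Sep 2 2035.
The following Monday is Sep 3 2035.
The following Sunday is Sep 9 2035.
Next Monday: Sep 10 2035.

Sep 10 2035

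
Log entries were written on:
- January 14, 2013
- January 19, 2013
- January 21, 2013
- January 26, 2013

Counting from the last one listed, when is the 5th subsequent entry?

February 11, 2013

Every event lands on a Monday or Saturday (gaps cycle 5, 2, 5).
So the schedule is: every Monday and Saturday.
The following Monday is January 28, 2013.
Next Saturday: February 2, 2013.
The following Monday is February 4, 2013.
Next Saturday: February 9, 2013.
The following Monday is February 11, 2013.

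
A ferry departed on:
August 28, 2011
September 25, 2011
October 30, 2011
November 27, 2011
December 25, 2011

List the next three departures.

These are Sundays with 28, 35, 28, 28-day gaps.
Each is the final Sunday of its month — October 30, 2011 is past the 28th, so '4th Sunday' doesn't fit.
Last Sunday of January 2012: January 29, 2012.
February 2012 ends with Sunday February 26, 2012.
Last Sunday of March 2012: March 25, 2012.

January 29, 2012; February 26, 2012; March 25, 2012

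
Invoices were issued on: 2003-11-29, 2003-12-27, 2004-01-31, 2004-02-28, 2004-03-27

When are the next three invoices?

All Saturdays; the gaps (28, 35, 28, 28) vary with month length.
This is the last Saturday of each month.
Last Saturday of April 2004: 2004-04-24.
Last Saturday of May 2004: 2004-05-29.
Last Saturday of June 2004: 2004-06-26.

2004-04-24, 2004-05-29, 2004-06-26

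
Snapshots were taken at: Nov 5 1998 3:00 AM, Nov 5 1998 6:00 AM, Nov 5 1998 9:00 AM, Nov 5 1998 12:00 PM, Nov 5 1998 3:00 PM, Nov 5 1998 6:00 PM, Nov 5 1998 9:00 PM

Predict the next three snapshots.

Nov 6 1998 12:00 AM, Nov 6 1998 3:00 AM, Nov 6 1998 6:00 AM

The interval is a steady 3 hours (3, 3, 3, 3, 3, 3).
Nov 5 1998 9:00 PM + 3 h = Nov 6 1998 12:00 AM.
Nov 6 1998 12:00 AM + 3 h = Nov 6 1998 3:00 AM.
Nov 6 1998 3:00 AM + 3 h = Nov 6 1998 6:00 AM.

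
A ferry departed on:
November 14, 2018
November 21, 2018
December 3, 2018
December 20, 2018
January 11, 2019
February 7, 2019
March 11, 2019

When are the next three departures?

April 17, 2019; May 29, 2019; July 15, 2019

Intervals are 7, 12, 17, 22, 27, 32 days — an arithmetic progression with common difference 5.
Next gap: 37 days. March 11, 2019 + 37 days = April 17, 2019.
Next gap: 42 days. April 17, 2019 + 42 days = May 29, 2019.
Next gap: 47 days. May 29, 2019 + 47 days = July 15, 2019.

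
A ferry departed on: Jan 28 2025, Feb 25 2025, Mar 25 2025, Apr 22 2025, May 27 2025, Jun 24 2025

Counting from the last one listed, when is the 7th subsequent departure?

All dates are Tuesdays, 28, 28, 28, 35, 28 days apart.
Specifically, the 4th Tuesday of each month.
July 2025 — 4th Tuesday is Jul 22 2025.
August 2025 — 4th Tuesday is Aug 26 2025.
4th Tuesday of September 2025: Sep 23 2025.
October 2025 — 4th Tuesday is Oct 28 2025.
4th Tuesday of November 2025: Nov 25 2025.
4th Tuesday of December 2025: Dec 23 2025.
4th Tuesday of January 2026: Jan 27 2026.

Jan 27 2026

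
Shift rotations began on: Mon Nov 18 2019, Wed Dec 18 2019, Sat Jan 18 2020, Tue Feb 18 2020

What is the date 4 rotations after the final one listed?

Gaps: 30, 31, 31 days — not constant. Every event is on the 18th of the month.
Pattern: the 18th of each month.
March 2020: Wed Mar 18 2020.
Next: April 2020 → Sat Apr 18 2020.
Next: May 2020 → Mon May 18 2020.
Next: June 2020 → Thu Jun 18 2020.

Thu Jun 18 2020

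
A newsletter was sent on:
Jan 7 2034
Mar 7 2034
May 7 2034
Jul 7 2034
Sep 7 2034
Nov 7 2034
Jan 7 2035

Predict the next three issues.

Mar 7 2035, May 7 2035, Jul 7 2035

The day-of-month is always 7 (59, 61, 61, 62, 61, 61 days between events).
So this recurs on the 7th of every 2 months.
Next: March 2035 → Mar 7 2035.
Next: May 2035 → May 7 2035.
July 2035: Jul 7 2035.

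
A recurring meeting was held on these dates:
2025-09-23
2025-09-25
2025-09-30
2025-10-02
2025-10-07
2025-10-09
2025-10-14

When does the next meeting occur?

The gap pattern 2, 5, 2, 5, 2, 5 repeats every 2 events.
These are the Tuesdays and Thursdays of each week.
Next Thursday: 2025-10-16.

2025-10-16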